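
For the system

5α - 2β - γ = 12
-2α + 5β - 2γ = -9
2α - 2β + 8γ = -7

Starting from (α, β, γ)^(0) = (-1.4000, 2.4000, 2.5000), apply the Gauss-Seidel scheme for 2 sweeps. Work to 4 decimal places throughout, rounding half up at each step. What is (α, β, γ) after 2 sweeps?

Iteration 1:
  α = (12 - (-2)·2.4000 - (-1)·2.5000) / (5) = 3.8600
  β = (-9 - (-2)·3.8600 - (-2)·2.5000) / (5) = 0.7440
  γ = (-7 - (2)·3.8600 - (-2)·0.7440) / (8) = -1.6540
Iteration 2:
  α = (12 - (-2)·0.7440 - (-1)·-1.6540) / (5) = 2.3668
  β = (-9 - (-2)·2.3668 - (-2)·-1.6540) / (5) = -1.5149
  γ = (-7 - (2)·2.3668 - (-2)·-1.5149) / (8) = -1.8454

(2.3668, -1.5149, -1.8454)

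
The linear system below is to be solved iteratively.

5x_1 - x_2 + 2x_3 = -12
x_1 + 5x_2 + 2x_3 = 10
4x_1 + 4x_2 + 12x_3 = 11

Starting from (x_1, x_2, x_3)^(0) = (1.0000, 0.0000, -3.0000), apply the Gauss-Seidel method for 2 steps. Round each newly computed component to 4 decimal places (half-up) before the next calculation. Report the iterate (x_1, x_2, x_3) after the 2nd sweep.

Iteration 1:
  x_1 = (-12 - (-1)·0.0000 - (2)·-3.0000) / (5) = -1.2000
  x_2 = (10 - (1)·-1.2000 - (2)·-3.0000) / (5) = 3.4400
  x_3 = (11 - (4)·-1.2000 - (4)·3.4400) / (12) = 0.1700
Iteration 2:
  x_1 = (-12 - (-1)·3.4400 - (2)·0.1700) / (5) = -1.7800
  x_2 = (10 - (1)·-1.7800 - (2)·0.1700) / (5) = 2.2880
  x_3 = (11 - (4)·-1.7800 - (4)·2.2880) / (12) = 0.7473

(-1.7800, 2.2880, 0.7473)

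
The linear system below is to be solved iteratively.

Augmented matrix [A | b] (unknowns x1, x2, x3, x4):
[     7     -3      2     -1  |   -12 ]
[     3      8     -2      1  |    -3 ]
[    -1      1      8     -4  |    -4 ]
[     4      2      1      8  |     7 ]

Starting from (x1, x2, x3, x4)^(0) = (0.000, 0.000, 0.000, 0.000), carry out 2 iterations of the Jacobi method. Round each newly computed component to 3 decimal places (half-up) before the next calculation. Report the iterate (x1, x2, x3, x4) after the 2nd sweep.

(-1.607, 0.033, -0.230, 1.888)

Iteration 1:
  x1 = (-12 - (-3)·0.000 - (2)·0.000 - (-1)·0.000) / (7) = -1.714
  x2 = (-3 - (3)·0.000 - (-2)·0.000 - (1)·0.000) / (8) = -0.375
  x3 = (-4 - (-1)·0.000 - (1)·0.000 - (-4)·0.000) / (8) = -0.500
  x4 = (7 - (4)·0.000 - (2)·0.000 - (1)·0.000) / (8) = 0.875
Iteration 2:
  x1 = (-12 - (-3)·-0.375 - (2)·-0.500 - (-1)·0.875) / (7) = -1.607
  x2 = (-3 - (3)·-1.714 - (-2)·-0.500 - (1)·0.875) / (8) = 0.033
  x3 = (-4 - (-1)·-1.714 - (1)·-0.375 - (-4)·0.875) / (8) = -0.230
  x4 = (7 - (4)·-1.714 - (2)·-0.375 - (1)·-0.500) / (8) = 1.888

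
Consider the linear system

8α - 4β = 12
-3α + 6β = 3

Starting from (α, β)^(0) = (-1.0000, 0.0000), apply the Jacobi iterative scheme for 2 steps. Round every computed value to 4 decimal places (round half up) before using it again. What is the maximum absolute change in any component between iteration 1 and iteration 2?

Iteration 1:
  α = (12 - (-4)·0.0000) / (8) = 1.5000
  β = (3 - (-3)·-1.0000) / (6) = 0.0000
Iteration 2:
  α = (12 - (-4)·0.0000) / (8) = 1.5000
  β = (3 - (-3)·1.5000) / (6) = 1.2500
Change: (0.0000, 1.2500) → max |·| = 1.2500

1.2500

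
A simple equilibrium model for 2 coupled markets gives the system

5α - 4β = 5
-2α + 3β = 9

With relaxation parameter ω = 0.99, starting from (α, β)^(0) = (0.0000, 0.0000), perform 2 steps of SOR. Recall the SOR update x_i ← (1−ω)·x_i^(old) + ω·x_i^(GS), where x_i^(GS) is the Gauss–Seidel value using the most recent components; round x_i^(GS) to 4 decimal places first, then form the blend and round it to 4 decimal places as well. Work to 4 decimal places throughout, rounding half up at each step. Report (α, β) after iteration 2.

Iteration 1:
  α: GS value = (5 - (-4)·0.0000) / (5) = 1.0000;  α ← (1−ω)·0.0000 + ω·1.0000 = 0.9900
  β: GS value = (9 - (-2)·0.9900) / (3) = 3.6600;  β ← (1−ω)·0.0000 + ω·3.6600 = 3.6234
Iteration 2:
  α: GS value = (5 - (-4)·3.6234) / (5) = 3.8987;  α ← (1−ω)·0.9900 + ω·3.8987 = 3.8696
  β: GS value = (9 - (-2)·3.8696) / (3) = 5.5797;  β ← (1−ω)·3.6234 + ω·5.5797 = 5.5601

(3.8696, 5.5601)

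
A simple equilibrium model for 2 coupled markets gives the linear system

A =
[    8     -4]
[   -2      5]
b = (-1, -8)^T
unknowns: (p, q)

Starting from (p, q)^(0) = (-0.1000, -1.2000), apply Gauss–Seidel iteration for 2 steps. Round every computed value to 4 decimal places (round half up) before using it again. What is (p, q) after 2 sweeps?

Iteration 1:
  p = (-1 - (-4)·-1.2000) / (8) = -0.7250
  q = (-8 - (-2)·-0.7250) / (5) = -1.8900
Iteration 2:
  p = (-1 - (-4)·-1.8900) / (8) = -1.0700
  q = (-8 - (-2)·-1.0700) / (5) = -2.0280

(-1.0700, -2.0280)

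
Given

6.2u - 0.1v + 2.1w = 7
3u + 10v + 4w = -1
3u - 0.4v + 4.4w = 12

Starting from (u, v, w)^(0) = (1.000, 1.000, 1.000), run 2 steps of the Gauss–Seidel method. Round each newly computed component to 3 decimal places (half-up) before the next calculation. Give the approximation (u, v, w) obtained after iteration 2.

(0.402, -1.065, 2.356)

Iteration 1:
  u = (7 - (-0.1)·1.000 - (2.1)·1.000) / (6.2) = 0.806
  v = (-1 - (3)·0.806 - (4)·1.000) / (10) = -0.742
  w = (12 - (3)·0.806 - (-0.4)·-0.742) / (4.4) = 2.110
Iteration 2:
  u = (7 - (-0.1)·-0.742 - (2.1)·2.110) / (6.2) = 0.402
  v = (-1 - (3)·0.402 - (4)·2.110) / (10) = -1.065
  w = (12 - (3)·0.402 - (-0.4)·-1.065) / (4.4) = 2.356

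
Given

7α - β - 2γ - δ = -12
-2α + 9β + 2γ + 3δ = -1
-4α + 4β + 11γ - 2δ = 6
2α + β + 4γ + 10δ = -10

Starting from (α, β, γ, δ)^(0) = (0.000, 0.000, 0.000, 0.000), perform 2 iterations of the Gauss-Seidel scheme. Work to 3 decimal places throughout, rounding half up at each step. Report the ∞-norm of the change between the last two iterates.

Iteration 1:
  α = (-12 - (-1)·0.000 - (-2)·0.000 - (-1)·0.000) / (7) = -1.714
  β = (-1 - (-2)·-1.714 - (2)·0.000 - (3)·0.000) / (9) = -0.492
  γ = (6 - (-4)·-1.714 - (4)·-0.492 - (-2)·0.000) / (11) = 0.101
  δ = (-10 - (2)·-1.714 - (1)·-0.492 - (4)·0.101) / (10) = -0.648
Iteration 2:
  α = (-12 - (-1)·-0.492 - (-2)·0.101 - (-1)·-0.648) / (7) = -1.848
  β = (-1 - (-2)·-1.848 - (2)·0.101 - (3)·-0.648) / (9) = -0.328
  γ = (6 - (-4)·-1.848 - (4)·-0.328 - (-2)·-0.648) / (11) = -0.125
  δ = (-10 - (2)·-1.848 - (1)·-0.328 - (4)·-0.125) / (10) = -0.548
Change: (-0.134, 0.164, -0.226, 0.100) → max |·| = 0.226

0.226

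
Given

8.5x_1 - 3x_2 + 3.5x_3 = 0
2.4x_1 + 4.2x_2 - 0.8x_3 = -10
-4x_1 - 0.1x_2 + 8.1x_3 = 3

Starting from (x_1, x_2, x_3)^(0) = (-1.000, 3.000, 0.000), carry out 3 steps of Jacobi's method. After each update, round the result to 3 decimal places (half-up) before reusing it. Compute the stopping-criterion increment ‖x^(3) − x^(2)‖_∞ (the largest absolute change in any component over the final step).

Iteration 1:
  x_1 = (0 - (-3)·3.000 - (3.5)·0.000) / (8.5) = 1.059
  x_2 = (-10 - (2.4)·-1.000 - (-0.8)·0.000) / (4.2) = -1.810
  x_3 = (3 - (-4)·-1.000 - (-0.1)·3.000) / (8.1) = -0.086
Iteration 2:
  x_1 = (0 - (-3)·-1.810 - (3.5)·-0.086) / (8.5) = -0.603
  x_2 = (-10 - (2.4)·1.059 - (-0.8)·-0.086) / (4.2) = -3.002
  x_3 = (3 - (-4)·1.059 - (-0.1)·-1.810) / (8.1) = 0.871
Iteration 3:
  x_1 = (0 - (-3)·-3.002 - (3.5)·0.871) / (8.5) = -1.418
  x_2 = (-10 - (2.4)·-0.603 - (-0.8)·0.871) / (4.2) = -1.870
  x_3 = (3 - (-4)·-0.603 - (-0.1)·-3.002) / (8.1) = 0.036
Change: (-0.815, 1.132, -0.835) → max |·| = 1.132

1.132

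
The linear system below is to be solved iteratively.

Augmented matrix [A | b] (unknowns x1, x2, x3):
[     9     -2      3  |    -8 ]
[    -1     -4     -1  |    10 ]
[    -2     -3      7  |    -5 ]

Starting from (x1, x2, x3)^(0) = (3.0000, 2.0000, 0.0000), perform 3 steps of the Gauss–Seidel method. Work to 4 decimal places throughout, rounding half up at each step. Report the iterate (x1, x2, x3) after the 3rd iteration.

(-0.7204, -1.8878, -1.7292)

Iteration 1:
  x1 = (-8 - (-2)·2.0000 - (3)·0.0000) / (9) = -0.4444
  x2 = (10 - (-1)·-0.4444 - (-1)·0.0000) / (-4) = -2.3889
  x3 = (-5 - (-2)·-0.4444 - (-3)·-2.3889) / (7) = -1.8651
Iteration 2:
  x1 = (-8 - (-2)·-2.3889 - (3)·-1.8651) / (9) = -0.7981
  x2 = (10 - (-1)·-0.7981 - (-1)·-1.8651) / (-4) = -1.8342
  x3 = (-5 - (-2)·-0.7981 - (-3)·-1.8342) / (7) = -1.7284
Iteration 3:
  x1 = (-8 - (-2)·-1.8342 - (3)·-1.7284) / (9) = -0.7204
  x2 = (10 - (-1)·-0.7204 - (-1)·-1.7284) / (-4) = -1.8878
  x3 = (-5 - (-2)·-0.7204 - (-3)·-1.8878) / (7) = -1.7292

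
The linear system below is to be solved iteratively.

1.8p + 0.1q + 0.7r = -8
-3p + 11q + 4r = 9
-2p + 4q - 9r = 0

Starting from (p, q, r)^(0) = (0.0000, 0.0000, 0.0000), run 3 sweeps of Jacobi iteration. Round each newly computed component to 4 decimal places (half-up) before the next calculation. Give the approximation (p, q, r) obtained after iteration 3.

(-4.9481, -0.8977, 0.8227)

Iteration 1:
  p = (-8 - (0.1)·0.0000 - (0.7)·0.0000) / (1.8) = -4.4444
  q = (9 - (-3)·0.0000 - (4)·0.0000) / (11) = 0.8182
  r = (0 - (-2)·0.0000 - (4)·0.0000) / (-9) = 0.0000
Iteration 2:
  p = (-8 - (0.1)·0.8182 - (0.7)·0.0000) / (1.8) = -4.4899
  q = (9 - (-3)·-4.4444 - (4)·0.0000) / (11) = -0.3939
  r = (0 - (-2)·-4.4444 - (4)·0.8182) / (-9) = 1.3513
Iteration 3:
  p = (-8 - (0.1)·-0.3939 - (0.7)·1.3513) / (1.8) = -4.9481
  q = (9 - (-3)·-4.4899 - (4)·1.3513) / (11) = -0.8977
  r = (0 - (-2)·-4.4899 - (4)·-0.3939) / (-9) = 0.8227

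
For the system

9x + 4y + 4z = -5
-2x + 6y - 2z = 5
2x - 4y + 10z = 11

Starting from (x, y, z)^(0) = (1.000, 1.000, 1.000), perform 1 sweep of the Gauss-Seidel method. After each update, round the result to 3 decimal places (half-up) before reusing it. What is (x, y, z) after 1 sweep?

(-1.444, 0.685, 1.663)

Iteration 1:
  x = (-5 - (4)·1.000 - (4)·1.000) / (9) = -1.444
  y = (5 - (-2)·-1.444 - (-2)·1.000) / (6) = 0.685
  z = (11 - (2)·-1.444 - (-4)·0.685) / (10) = 1.663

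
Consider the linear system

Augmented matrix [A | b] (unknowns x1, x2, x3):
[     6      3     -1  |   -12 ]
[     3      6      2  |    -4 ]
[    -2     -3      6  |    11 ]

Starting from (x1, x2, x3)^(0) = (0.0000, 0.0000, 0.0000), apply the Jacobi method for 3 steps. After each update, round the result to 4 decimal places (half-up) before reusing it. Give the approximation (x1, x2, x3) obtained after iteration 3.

(-1.7222, -0.2639, 1.2407)

Iteration 1:
  x1 = (-12 - (3)·0.0000 - (-1)·0.0000) / (6) = -2.0000
  x2 = (-4 - (3)·0.0000 - (2)·0.0000) / (6) = -0.6667
  x3 = (11 - (-2)·0.0000 - (-3)·0.0000) / (6) = 1.8333
Iteration 2:
  x1 = (-12 - (3)·-0.6667 - (-1)·1.8333) / (6) = -1.3611
  x2 = (-4 - (3)·-2.0000 - (2)·1.8333) / (6) = -0.2778
  x3 = (11 - (-2)·-2.0000 - (-3)·-0.6667) / (6) = 0.8333
Iteration 3:
  x1 = (-12 - (3)·-0.2778 - (-1)·0.8333) / (6) = -1.7222
  x2 = (-4 - (3)·-1.3611 - (2)·0.8333) / (6) = -0.2639
  x3 = (11 - (-2)·-1.3611 - (-3)·-0.2778) / (6) = 1.2407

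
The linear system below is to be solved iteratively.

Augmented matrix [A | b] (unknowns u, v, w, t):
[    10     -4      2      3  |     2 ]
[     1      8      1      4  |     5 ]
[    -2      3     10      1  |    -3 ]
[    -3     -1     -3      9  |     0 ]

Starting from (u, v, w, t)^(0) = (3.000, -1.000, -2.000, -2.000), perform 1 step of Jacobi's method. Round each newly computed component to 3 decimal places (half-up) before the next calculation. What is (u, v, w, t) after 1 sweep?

Iteration 1:
  u = (2 - (-4)·-1.000 - (2)·-2.000 - (3)·-2.000) / (10) = 0.800
  v = (5 - (1)·3.000 - (1)·-2.000 - (4)·-2.000) / (8) = 1.500
  w = (-3 - (-2)·3.000 - (3)·-1.000 - (1)·-2.000) / (10) = 0.800
  t = (0 - (-3)·3.000 - (-1)·-1.000 - (-3)·-2.000) / (9) = 0.222

(0.800, 1.500, 0.800, 0.222)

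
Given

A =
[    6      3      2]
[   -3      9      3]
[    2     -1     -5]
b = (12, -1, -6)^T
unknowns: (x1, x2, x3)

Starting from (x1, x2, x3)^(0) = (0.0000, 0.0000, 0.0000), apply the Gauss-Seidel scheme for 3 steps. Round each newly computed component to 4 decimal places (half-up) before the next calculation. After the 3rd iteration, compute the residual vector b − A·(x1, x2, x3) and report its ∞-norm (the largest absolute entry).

Iteration 1:
  x1 = (12 - (3)·0.0000 - (2)·0.0000) / (6) = 2.0000
  x2 = (-1 - (-3)·2.0000 - (3)·0.0000) / (9) = 0.5556
  x3 = (-6 - (2)·2.0000 - (-1)·0.5556) / (-5) = 1.8889
Iteration 2:
  x1 = (12 - (3)·0.5556 - (2)·1.8889) / (6) = 1.0926
  x2 = (-1 - (-3)·1.0926 - (3)·1.8889) / (9) = -0.3765
  x3 = (-6 - (2)·1.0926 - (-1)·-0.3765) / (-5) = 1.7123
Iteration 3:
  x1 = (12 - (3)·-0.3765 - (2)·1.7123) / (6) = 1.6175
  x2 = (-1 - (-3)·1.6175 - (3)·1.7123) / (9) = -0.1427
  x3 = (-6 - (2)·1.6175 - (-1)·-0.1427) / (-5) = 1.8755
Residual b − A·x = (-1.0279, -0.4897, -0.0002); ∞-norm = 1.0279

1.0279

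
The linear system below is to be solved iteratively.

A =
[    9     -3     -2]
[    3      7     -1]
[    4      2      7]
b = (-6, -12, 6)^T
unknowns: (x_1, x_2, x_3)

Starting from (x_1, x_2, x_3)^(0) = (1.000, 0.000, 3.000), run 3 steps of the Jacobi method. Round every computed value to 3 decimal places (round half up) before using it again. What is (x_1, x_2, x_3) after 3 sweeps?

(-0.925, -1.019, 2.006)

Iteration 1:
  x_1 = (-6 - (-3)·0.000 - (-2)·3.000) / (9) = 0.000
  x_2 = (-12 - (3)·1.000 - (-1)·3.000) / (7) = -1.714
  x_3 = (6 - (4)·1.000 - (2)·0.000) / (7) = 0.286
Iteration 2:
  x_1 = (-6 - (-3)·-1.714 - (-2)·0.286) / (9) = -1.174
  x_2 = (-12 - (3)·0.000 - (-1)·0.286) / (7) = -1.673
  x_3 = (6 - (4)·0.000 - (2)·-1.714) / (7) = 1.347
Iteration 3:
  x_1 = (-6 - (-3)·-1.673 - (-2)·1.347) / (9) = -0.925
  x_2 = (-12 - (3)·-1.174 - (-1)·1.347) / (7) = -1.019
  x_3 = (6 - (4)·-1.174 - (2)·-1.673) / (7) = 2.006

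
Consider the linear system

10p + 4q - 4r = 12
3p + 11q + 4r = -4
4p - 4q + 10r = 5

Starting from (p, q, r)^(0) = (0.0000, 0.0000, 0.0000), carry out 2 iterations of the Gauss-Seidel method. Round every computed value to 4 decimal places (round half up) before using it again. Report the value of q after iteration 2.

-0.6451

Iteration 1:
  p = (12 - (4)·0.0000 - (-4)·0.0000) / (10) = 1.2000
  q = (-4 - (3)·1.2000 - (4)·0.0000) / (11) = -0.6909
  r = (5 - (4)·1.2000 - (-4)·-0.6909) / (10) = -0.2564
Iteration 2:
  p = (12 - (4)·-0.6909 - (-4)·-0.2564) / (10) = 1.3738
  q = (-4 - (3)·1.3738 - (4)·-0.2564) / (11) = -0.6451
  r = (5 - (4)·1.3738 - (-4)·-0.6451) / (10) = -0.3076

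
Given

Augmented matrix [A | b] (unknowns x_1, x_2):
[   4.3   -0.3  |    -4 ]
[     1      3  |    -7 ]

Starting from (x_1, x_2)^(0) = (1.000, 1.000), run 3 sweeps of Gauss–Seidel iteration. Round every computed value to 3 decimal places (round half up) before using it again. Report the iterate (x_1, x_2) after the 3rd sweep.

(-1.068, -1.977)

Iteration 1:
  x_1 = (-4 - (-0.3)·1.000) / (4.3) = -0.860
  x_2 = (-7 - (1)·-0.860) / (3) = -2.047
Iteration 2:
  x_1 = (-4 - (-0.3)·-2.047) / (4.3) = -1.073
  x_2 = (-7 - (1)·-1.073) / (3) = -1.976
Iteration 3:
  x_1 = (-4 - (-0.3)·-1.976) / (4.3) = -1.068
  x_2 = (-7 - (1)·-1.068) / (3) = -1.977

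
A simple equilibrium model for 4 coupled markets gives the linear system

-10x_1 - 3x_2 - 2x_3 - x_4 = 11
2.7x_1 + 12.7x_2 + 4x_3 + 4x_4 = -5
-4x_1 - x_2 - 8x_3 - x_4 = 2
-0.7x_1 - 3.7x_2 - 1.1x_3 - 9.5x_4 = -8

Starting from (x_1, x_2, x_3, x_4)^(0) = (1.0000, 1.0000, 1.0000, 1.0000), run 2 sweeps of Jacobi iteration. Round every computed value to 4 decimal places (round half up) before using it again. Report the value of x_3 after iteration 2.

Iteration 1:
  x_1 = (11 - (-3)·1.0000 - (-2)·1.0000 - (-1)·1.0000) / (-10) = -1.7000
  x_2 = (-5 - (2.7)·1.0000 - (4)·1.0000 - (4)·1.0000) / (12.7) = -1.2362
  x_3 = (2 - (-4)·1.0000 - (-1)·1.0000 - (-1)·1.0000) / (-8) = -1.0000
  x_4 = (-8 - (-0.7)·1.0000 - (-3.7)·1.0000 - (-1.1)·1.0000) / (-9.5) = 0.2632
Iteration 2:
  x_1 = (11 - (-3)·-1.2362 - (-2)·-1.0000 - (-1)·0.2632) / (-10) = -0.5555
  x_2 = (-5 - (2.7)·-1.7000 - (4)·-1.0000 - (4)·0.2632) / (12.7) = 0.1998
  x_3 = (2 - (-4)·-1.7000 - (-1)·-1.2362 - (-1)·0.2632) / (-8) = 0.7216
  x_4 = (-8 - (-0.7)·-1.7000 - (-3.7)·-1.2362 - (-1.1)·-1.0000) / (-9.5) = 1.5646

0.7216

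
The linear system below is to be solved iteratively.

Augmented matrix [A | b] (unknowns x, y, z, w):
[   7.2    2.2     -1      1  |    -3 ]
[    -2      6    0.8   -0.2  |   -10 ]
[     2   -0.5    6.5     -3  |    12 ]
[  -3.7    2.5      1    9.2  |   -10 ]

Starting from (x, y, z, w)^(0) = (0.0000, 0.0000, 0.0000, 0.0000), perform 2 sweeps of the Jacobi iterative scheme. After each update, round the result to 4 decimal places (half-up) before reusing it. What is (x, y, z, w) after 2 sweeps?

(0.5000, -2.0880, 1.3445, -1.0023)

Iteration 1:
  x = (-3 - (2.2)·0.0000 - (-1)·0.0000 - (1)·0.0000) / (7.2) = -0.4167
  y = (-10 - (-2)·0.0000 - (0.8)·0.0000 - (-0.2)·0.0000) / (6) = -1.6667
  z = (12 - (2)·0.0000 - (-0.5)·0.0000 - (-3)·0.0000) / (6.5) = 1.8462
  w = (-10 - (-3.7)·0.0000 - (2.5)·0.0000 - (1)·0.0000) / (9.2) = -1.0870
Iteration 2:
  x = (-3 - (2.2)·-1.6667 - (-1)·1.8462 - (1)·-1.0870) / (7.2) = 0.5000
  y = (-10 - (-2)·-0.4167 - (0.8)·1.8462 - (-0.2)·-1.0870) / (6) = -2.0880
  z = (12 - (2)·-0.4167 - (-0.5)·-1.6667 - (-3)·-1.0870) / (6.5) = 1.3445
  w = (-10 - (-3.7)·-0.4167 - (2.5)·-1.6667 - (1)·1.8462) / (9.2) = -1.0023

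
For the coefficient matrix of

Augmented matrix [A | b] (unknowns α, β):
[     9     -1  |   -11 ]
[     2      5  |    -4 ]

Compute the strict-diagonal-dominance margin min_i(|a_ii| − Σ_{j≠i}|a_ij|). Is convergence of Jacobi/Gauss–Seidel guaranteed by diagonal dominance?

row 1: |9| − (1) = 8
row 2: |5| − (2) = 3
minimum over rows = 3 → strictly diagonally dominant (convergence guaranteed)

3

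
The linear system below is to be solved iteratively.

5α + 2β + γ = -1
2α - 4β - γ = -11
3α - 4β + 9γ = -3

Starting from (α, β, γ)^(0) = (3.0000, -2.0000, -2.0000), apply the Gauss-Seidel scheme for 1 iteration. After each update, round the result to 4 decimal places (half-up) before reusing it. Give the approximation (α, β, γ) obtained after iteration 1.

(1.0000, 3.7500, 1.0000)

Iteration 1:
  α = (-1 - (2)·-2.0000 - (1)·-2.0000) / (5) = 1.0000
  β = (-11 - (2)·1.0000 - (-1)·-2.0000) / (-4) = 3.7500
  γ = (-3 - (3)·1.0000 - (-4)·3.7500) / (9) = 1.0000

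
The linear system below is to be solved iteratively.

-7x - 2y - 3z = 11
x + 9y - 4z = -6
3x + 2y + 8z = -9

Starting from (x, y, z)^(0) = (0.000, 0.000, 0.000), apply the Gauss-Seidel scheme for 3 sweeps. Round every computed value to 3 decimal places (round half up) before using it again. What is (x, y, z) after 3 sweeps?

Iteration 1:
  x = (11 - (-2)·0.000 - (-3)·0.000) / (-7) = -1.571
  y = (-6 - (1)·-1.571 - (-4)·0.000) / (9) = -0.492
  z = (-9 - (3)·-1.571 - (2)·-0.492) / (8) = -0.413
Iteration 2:
  x = (11 - (-2)·-0.492 - (-3)·-0.413) / (-7) = -1.254
  y = (-6 - (1)·-1.254 - (-4)·-0.413) / (9) = -0.711
  z = (-9 - (3)·-1.254 - (2)·-0.711) / (8) = -0.477
Iteration 3:
  x = (11 - (-2)·-0.711 - (-3)·-0.477) / (-7) = -1.164
  y = (-6 - (1)·-1.164 - (-4)·-0.477) / (9) = -0.749
  z = (-9 - (3)·-1.164 - (2)·-0.749) / (8) = -0.501

(-1.164, -0.749, -0.501)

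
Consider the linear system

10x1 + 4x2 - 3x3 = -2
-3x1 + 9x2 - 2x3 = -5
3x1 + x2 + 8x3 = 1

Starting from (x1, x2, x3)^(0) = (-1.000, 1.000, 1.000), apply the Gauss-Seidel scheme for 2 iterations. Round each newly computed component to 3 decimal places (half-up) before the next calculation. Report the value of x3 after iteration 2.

0.161

Iteration 1:
  x1 = (-2 - (4)·1.000 - (-3)·1.000) / (10) = -0.300
  x2 = (-5 - (-3)·-0.300 - (-2)·1.000) / (9) = -0.433
  x3 = (1 - (3)·-0.300 - (1)·-0.433) / (8) = 0.292
Iteration 2:
  x1 = (-2 - (4)·-0.433 - (-3)·0.292) / (10) = 0.061
  x2 = (-5 - (-3)·0.061 - (-2)·0.292) / (9) = -0.470
  x3 = (1 - (3)·0.061 - (1)·-0.470) / (8) = 0.161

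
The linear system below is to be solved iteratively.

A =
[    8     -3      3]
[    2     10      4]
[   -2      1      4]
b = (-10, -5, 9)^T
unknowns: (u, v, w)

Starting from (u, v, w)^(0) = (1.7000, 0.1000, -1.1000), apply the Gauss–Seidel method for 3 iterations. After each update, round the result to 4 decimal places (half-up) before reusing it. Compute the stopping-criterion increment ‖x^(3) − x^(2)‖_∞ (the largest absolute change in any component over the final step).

0.2399

Iteration 1:
  u = (-10 - (-3)·0.1000 - (3)·-1.1000) / (8) = -0.8000
  v = (-5 - (2)·-0.8000 - (4)·-1.1000) / (10) = 0.1000
  w = (9 - (-2)·-0.8000 - (1)·0.1000) / (4) = 1.8250
Iteration 2:
  u = (-10 - (-3)·0.1000 - (3)·1.8250) / (8) = -1.8969
  v = (-5 - (2)·-1.8969 - (4)·1.8250) / (10) = -0.8506
  w = (9 - (-2)·-1.8969 - (1)·-0.8506) / (4) = 1.5142
Iteration 3:
  u = (-10 - (-3)·-0.8506 - (3)·1.5142) / (8) = -2.1368
  v = (-5 - (2)·-2.1368 - (4)·1.5142) / (10) = -0.6783
  w = (9 - (-2)·-2.1368 - (1)·-0.6783) / (4) = 1.3512
Change: (-0.2399, 0.1723, -0.1630) → max |·| = 0.2399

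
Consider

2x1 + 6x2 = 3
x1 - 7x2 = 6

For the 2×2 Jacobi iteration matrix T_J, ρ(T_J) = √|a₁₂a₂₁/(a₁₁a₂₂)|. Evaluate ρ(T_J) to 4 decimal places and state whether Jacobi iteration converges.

a₁₂a₂₁/(a₁₁a₂₂) = (6)·(1) / ((2)·(-7)) = -0.428571
ρ = √|-0.428571| = √0.428571 = 0.6547
ρ < 1, so Jacobi converges

0.6547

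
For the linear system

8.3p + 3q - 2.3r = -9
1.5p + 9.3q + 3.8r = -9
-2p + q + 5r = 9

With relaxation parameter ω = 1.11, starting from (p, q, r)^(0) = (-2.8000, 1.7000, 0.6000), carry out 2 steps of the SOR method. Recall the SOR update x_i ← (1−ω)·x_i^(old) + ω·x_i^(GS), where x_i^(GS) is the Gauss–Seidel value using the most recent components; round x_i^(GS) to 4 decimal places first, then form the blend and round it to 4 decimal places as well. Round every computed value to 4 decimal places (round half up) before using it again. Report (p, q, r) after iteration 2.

(-0.0436, -1.6501, 2.1692)

Iteration 1:
  p: GS value = (-9 - (3)·1.7000 - (-2.3)·0.6000) / (8.3) = -1.5325;  p ← (1−ω)·-2.8000 + ω·-1.5325 = -1.3931
  q: GS value = (-9 - (1.5)·-1.3931 - (3.8)·0.6000) / (9.3) = -0.9882;  q ← (1−ω)·1.7000 + ω·-0.9882 = -1.2839
  r: GS value = (9 - (-2)·-1.3931 - (1)·-1.2839) / (5) = 1.4995;  r ← (1−ω)·0.6000 + ω·1.4995 = 1.5984
Iteration 2:
  p: GS value = (-9 - (3)·-1.2839 - (-2.3)·1.5984) / (8.3) = -0.1773;  p ← (1−ω)·-1.3931 + ω·-0.1773 = -0.0436
  q: GS value = (-9 - (1.5)·-0.0436 - (3.8)·1.5984) / (9.3) = -1.6138;  q ← (1−ω)·-1.2839 + ω·-1.6138 = -1.6501
  r: GS value = (9 - (-2)·-0.0436 - (1)·-1.6501) / (5) = 2.1126;  r ← (1−ω)·1.5984 + ω·2.1126 = 2.1692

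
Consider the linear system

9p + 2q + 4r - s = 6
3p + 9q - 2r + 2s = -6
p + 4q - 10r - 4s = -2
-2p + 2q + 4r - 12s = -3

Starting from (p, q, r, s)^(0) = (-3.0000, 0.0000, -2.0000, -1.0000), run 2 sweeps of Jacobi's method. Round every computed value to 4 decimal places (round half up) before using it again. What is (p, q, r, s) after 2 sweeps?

(0.5179, -1.1000, 0.3556, 0.1278)

Iteration 1:
  p = (6 - (2)·0.0000 - (4)·-2.0000 - (-1)·-1.0000) / (9) = 1.4444
  q = (-6 - (3)·-3.0000 - (-2)·-2.0000 - (2)·-1.0000) / (9) = 0.1111
  r = (-2 - (1)·-3.0000 - (4)·0.0000 - (-4)·-1.0000) / (-10) = 0.3000
  s = (-3 - (-2)·-3.0000 - (2)·0.0000 - (4)·-2.0000) / (-12) = 0.0833
Iteration 2:
  p = (6 - (2)·0.1111 - (4)·0.3000 - (-1)·0.0833) / (9) = 0.5179
  q = (-6 - (3)·1.4444 - (-2)·0.3000 - (2)·0.0833) / (9) = -1.1000
  r = (-2 - (1)·1.4444 - (4)·0.1111 - (-4)·0.0833) / (-10) = 0.3556
  s = (-3 - (-2)·1.4444 - (2)·0.1111 - (4)·0.3000) / (-12) = 0.1278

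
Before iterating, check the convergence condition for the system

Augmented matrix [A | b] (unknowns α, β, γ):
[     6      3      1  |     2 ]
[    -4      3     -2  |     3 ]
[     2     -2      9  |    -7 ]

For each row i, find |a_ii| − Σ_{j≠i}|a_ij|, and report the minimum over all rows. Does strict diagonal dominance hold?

row 1: |6| − (3+1) = 2
row 2: |3| − (4+2) = -3
row 3: |9| − (2+2) = 5
minimum over rows = -3 → not strictly diagonally dominant

-3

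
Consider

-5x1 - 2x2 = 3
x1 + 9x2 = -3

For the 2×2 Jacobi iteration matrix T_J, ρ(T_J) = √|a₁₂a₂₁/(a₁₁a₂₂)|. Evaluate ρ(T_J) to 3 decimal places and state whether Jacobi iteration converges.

0.211

a₁₂a₂₁/(a₁₁a₂₂) = (-2)·(1) / ((-5)·(9)) = 0.044444
ρ = √|0.044444| = √0.044444 = 0.211
ρ < 1, so Jacobi converges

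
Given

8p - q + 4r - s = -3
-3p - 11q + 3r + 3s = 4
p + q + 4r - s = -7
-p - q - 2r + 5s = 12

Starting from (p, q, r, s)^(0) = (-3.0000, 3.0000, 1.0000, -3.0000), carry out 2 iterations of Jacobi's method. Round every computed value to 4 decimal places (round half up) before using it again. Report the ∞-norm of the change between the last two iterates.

Iteration 1:
  p = (-3 - (-1)·3.0000 - (4)·1.0000 - (-1)·-3.0000) / (8) = -0.8750
  q = (4 - (-3)·-3.0000 - (3)·1.0000 - (3)·-3.0000) / (-11) = -0.0909
  r = (-7 - (1)·-3.0000 - (1)·3.0000 - (-1)·-3.0000) / (4) = -2.5000
  s = (12 - (-1)·-3.0000 - (-1)·3.0000 - (-2)·1.0000) / (5) = 2.8000
Iteration 2:
  p = (-3 - (-1)·-0.0909 - (4)·-2.5000 - (-1)·2.8000) / (8) = 1.2136
  q = (4 - (-3)·-0.8750 - (3)·-2.5000 - (3)·2.8000) / (-11) = -0.0432
  r = (-7 - (1)·-0.8750 - (1)·-0.0909 - (-1)·2.8000) / (4) = -0.8085
  s = (12 - (-1)·-0.8750 - (-1)·-0.0909 - (-2)·-2.5000) / (5) = 1.2068
Change: (2.0886, 0.0477, 1.6915, -1.5932) → max |·| = 2.0886

2.0886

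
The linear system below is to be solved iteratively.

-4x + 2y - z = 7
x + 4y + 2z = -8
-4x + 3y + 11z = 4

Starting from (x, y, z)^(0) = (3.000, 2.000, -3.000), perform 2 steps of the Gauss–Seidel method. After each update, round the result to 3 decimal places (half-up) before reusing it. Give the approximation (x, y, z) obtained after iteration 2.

Iteration 1:
  x = (7 - (2)·2.000 - (-1)·-3.000) / (-4) = 0.000
  y = (-8 - (1)·0.000 - (2)·-3.000) / (4) = -0.500
  z = (4 - (-4)·0.000 - (3)·-0.500) / (11) = 0.500
Iteration 2:
  x = (7 - (2)·-0.500 - (-1)·0.500) / (-4) = -2.125
  y = (-8 - (1)·-2.125 - (2)·0.500) / (4) = -1.719
  z = (4 - (-4)·-2.125 - (3)·-1.719) / (11) = 0.060

(-2.125, -1.719, 0.060)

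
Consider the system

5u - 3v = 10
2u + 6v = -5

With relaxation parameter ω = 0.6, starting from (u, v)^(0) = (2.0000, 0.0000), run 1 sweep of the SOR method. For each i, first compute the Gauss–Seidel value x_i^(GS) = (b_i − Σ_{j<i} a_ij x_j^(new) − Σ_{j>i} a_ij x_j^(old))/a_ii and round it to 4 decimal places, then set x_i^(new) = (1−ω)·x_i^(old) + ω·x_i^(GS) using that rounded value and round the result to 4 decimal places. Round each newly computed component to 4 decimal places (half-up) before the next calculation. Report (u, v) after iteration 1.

(2.0000, -0.9000)

Iteration 1:
  u: GS value = (10 - (-3)·0.0000) / (5) = 2.0000;  u ← (1−ω)·2.0000 + ω·2.0000 = 2.0000
  v: GS value = (-5 - (2)·2.0000) / (6) = -1.5000;  v ← (1−ω)·0.0000 + ω·-1.5000 = -0.9000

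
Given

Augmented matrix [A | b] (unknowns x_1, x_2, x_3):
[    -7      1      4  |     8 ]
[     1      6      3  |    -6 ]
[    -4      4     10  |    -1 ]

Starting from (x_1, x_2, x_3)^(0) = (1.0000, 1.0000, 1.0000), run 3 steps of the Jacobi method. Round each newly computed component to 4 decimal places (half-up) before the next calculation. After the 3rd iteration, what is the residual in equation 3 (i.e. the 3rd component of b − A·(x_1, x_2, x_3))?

1.8996

Iteration 1:
  x_1 = (8 - (1)·1.0000 - (4)·1.0000) / (-7) = -0.4286
  x_2 = (-6 - (1)·1.0000 - (3)·1.0000) / (6) = -1.6667
  x_3 = (-1 - (-4)·1.0000 - (4)·1.0000) / (10) = -0.1000
Iteration 2:
  x_1 = (8 - (1)·-1.6667 - (4)·-0.1000) / (-7) = -1.4381
  x_2 = (-6 - (1)·-0.4286 - (3)·-0.1000) / (6) = -0.8786
  x_3 = (-1 - (-4)·-0.4286 - (4)·-1.6667) / (10) = 0.3952
Iteration 3:
  x_1 = (8 - (1)·-0.8786 - (4)·0.3952) / (-7) = -1.0425
  x_2 = (-6 - (1)·-1.4381 - (3)·0.3952) / (6) = -0.9579
  x_3 = (-1 - (-4)·-1.4381 - (4)·-0.8786) / (10) = -0.3238
Residual b − A·x = (2.9556, 1.7613, 1.8996)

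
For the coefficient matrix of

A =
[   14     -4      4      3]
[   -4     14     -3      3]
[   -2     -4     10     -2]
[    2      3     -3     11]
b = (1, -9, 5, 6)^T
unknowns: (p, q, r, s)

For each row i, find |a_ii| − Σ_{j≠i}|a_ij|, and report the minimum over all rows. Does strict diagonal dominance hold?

row 1: |14| − (4+4+3) = 3
row 2: |14| − (4+3+3) = 4
row 3: |10| − (2+4+2) = 2
row 4: |11| − (2+3+3) = 3
minimum over rows = 2 → strictly diagonally dominant (convergence guaranteed)

2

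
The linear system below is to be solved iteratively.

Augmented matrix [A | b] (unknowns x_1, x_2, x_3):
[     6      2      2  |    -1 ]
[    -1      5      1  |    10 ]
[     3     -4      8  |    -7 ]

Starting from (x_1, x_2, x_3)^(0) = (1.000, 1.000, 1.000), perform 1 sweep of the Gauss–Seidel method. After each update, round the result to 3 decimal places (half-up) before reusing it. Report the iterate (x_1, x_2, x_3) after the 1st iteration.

(-0.833, 1.633, 0.254)

Iteration 1:
  x_1 = (-1 - (2)·1.000 - (2)·1.000) / (6) = -0.833
  x_2 = (10 - (-1)·-0.833 - (1)·1.000) / (5) = 1.633
  x_3 = (-7 - (3)·-0.833 - (-4)·1.633) / (8) = 0.254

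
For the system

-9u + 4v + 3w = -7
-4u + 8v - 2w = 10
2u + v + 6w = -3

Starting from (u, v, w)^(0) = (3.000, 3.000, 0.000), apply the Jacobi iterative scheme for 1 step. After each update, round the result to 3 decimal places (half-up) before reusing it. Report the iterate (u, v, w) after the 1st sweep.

Iteration 1:
  u = (-7 - (4)·3.000 - (3)·0.000) / (-9) = 2.111
  v = (10 - (-4)·3.000 - (-2)·0.000) / (8) = 2.750
  w = (-3 - (2)·3.000 - (1)·3.000) / (6) = -2.000

(2.111, 2.750, -2.000)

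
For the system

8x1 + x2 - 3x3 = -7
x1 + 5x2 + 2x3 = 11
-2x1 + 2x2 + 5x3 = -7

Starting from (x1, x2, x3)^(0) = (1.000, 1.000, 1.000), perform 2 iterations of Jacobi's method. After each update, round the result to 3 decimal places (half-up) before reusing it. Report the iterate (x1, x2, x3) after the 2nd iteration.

Iteration 1:
  x1 = (-7 - (1)·1.000 - (-3)·1.000) / (8) = -0.625
  x2 = (11 - (1)·1.000 - (2)·1.000) / (5) = 1.600
  x3 = (-7 - (-2)·1.000 - (2)·1.000) / (5) = -1.400
Iteration 2:
  x1 = (-7 - (1)·1.600 - (-3)·-1.400) / (8) = -1.600
  x2 = (11 - (1)·-0.625 - (2)·-1.400) / (5) = 2.885
  x3 = (-7 - (-2)·-0.625 - (2)·1.600) / (5) = -2.290

(-1.600, 2.885, -2.290)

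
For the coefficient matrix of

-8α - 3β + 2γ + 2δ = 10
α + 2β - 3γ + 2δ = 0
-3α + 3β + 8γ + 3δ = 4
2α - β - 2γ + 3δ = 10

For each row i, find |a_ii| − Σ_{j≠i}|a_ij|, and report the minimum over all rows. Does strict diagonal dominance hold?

row 1: |-8| − (3+2+2) = 1
row 2: |2| − (1+3+2) = -4
row 3: |8| − (3+3+3) = -1
row 4: |3| − (2+1+2) = -2
minimum over rows = -4 → not strictly diagonally dominant

-4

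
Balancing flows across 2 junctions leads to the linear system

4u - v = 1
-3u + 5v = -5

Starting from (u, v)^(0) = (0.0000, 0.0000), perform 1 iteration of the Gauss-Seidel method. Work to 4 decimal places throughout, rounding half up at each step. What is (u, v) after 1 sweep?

Iteration 1:
  u = (1 - (-1)·0.0000) / (4) = 0.2500
  v = (-5 - (-3)·0.2500) / (5) = -0.8500

(0.2500, -0.8500)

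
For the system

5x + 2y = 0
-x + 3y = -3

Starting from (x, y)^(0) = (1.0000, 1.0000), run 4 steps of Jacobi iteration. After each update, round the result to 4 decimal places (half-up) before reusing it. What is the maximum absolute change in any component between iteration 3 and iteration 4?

0.0889

Iteration 1:
  x = (0 - (2)·1.0000) / (5) = -0.4000
  y = (-3 - (-1)·1.0000) / (3) = -0.6667
Iteration 2:
  x = (0 - (2)·-0.6667) / (5) = 0.2667
  y = (-3 - (-1)·-0.4000) / (3) = -1.1333
Iteration 3:
  x = (0 - (2)·-1.1333) / (5) = 0.4533
  y = (-3 - (-1)·0.2667) / (3) = -0.9111
Iteration 4:
  x = (0 - (2)·-0.9111) / (5) = 0.3644
  y = (-3 - (-1)·0.4533) / (3) = -0.8489
Change: (-0.0889, 0.0622) → max |·| = 0.0889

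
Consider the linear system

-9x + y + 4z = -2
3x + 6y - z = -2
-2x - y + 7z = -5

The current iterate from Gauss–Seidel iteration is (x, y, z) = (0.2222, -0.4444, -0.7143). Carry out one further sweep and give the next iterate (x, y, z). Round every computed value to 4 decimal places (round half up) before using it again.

(-0.1446, -0.3801, -0.8099)

One sweep:
  x = (-2 - (1)·-0.4444 - (4)·-0.7143) / (-9) = -0.1446
  y = (-2 - (3)·-0.1446 - (-1)·-0.7143) / (6) = -0.3801
  z = (-5 - (-2)·-0.1446 - (-1)·-0.3801) / (7) = -0.8099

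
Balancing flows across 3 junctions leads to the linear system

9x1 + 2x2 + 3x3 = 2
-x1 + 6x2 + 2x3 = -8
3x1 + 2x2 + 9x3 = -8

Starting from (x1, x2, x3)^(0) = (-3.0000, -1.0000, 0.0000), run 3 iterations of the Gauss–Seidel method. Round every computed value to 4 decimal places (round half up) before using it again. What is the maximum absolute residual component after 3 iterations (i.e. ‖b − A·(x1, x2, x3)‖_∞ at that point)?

Iteration 1:
  x1 = (2 - (2)·-1.0000 - (3)·0.0000) / (9) = 0.4444
  x2 = (-8 - (-1)·0.4444 - (2)·0.0000) / (6) = -1.2593
  x3 = (-8 - (3)·0.4444 - (2)·-1.2593) / (9) = -0.7572
Iteration 2:
  x1 = (2 - (2)·-1.2593 - (3)·-0.7572) / (9) = 0.7545
  x2 = (-8 - (-1)·0.7545 - (2)·-0.7572) / (6) = -0.9552
  x3 = (-8 - (3)·0.7545 - (2)·-0.9552) / (9) = -0.9281
Iteration 3:
  x1 = (2 - (2)·-0.9552 - (3)·-0.9281) / (9) = 0.7439
  x2 = (-8 - (-1)·0.7439 - (2)·-0.9281) / (6) = -0.9000
  x3 = (-8 - (3)·0.7439 - (2)·-0.9000) / (9) = -0.9369
Residual b − A·x = (-0.0844, 0.0177, 0.0004); ∞-norm = 0.0844

0.0844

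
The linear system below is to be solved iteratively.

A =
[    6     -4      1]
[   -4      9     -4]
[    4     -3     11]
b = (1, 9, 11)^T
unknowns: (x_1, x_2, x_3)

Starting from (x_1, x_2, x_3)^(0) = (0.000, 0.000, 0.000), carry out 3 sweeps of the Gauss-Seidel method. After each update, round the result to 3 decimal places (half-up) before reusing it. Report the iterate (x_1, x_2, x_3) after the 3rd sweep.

(1.189, 2.088, 1.137)

Iteration 1:
  x_1 = (1 - (-4)·0.000 - (1)·0.000) / (6) = 0.167
  x_2 = (9 - (-4)·0.167 - (-4)·0.000) / (9) = 1.074
  x_3 = (11 - (4)·0.167 - (-3)·1.074) / (11) = 1.232
Iteration 2:
  x_1 = (1 - (-4)·1.074 - (1)·1.232) / (6) = 0.677
  x_2 = (9 - (-4)·0.677 - (-4)·1.232) / (9) = 1.848
  x_3 = (11 - (4)·0.677 - (-3)·1.848) / (11) = 1.258
Iteration 3:
  x_1 = (1 - (-4)·1.848 - (1)·1.258) / (6) = 1.189
  x_2 = (9 - (-4)·1.189 - (-4)·1.258) / (9) = 2.088
  x_3 = (11 - (4)·1.189 - (-3)·2.088) / (11) = 1.137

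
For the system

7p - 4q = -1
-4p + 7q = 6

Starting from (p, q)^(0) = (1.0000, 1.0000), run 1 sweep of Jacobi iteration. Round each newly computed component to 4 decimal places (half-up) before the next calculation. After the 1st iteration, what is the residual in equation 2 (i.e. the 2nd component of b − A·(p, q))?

-2.2858

Iteration 1:
  p = (-1 - (-4)·1.0000) / (7) = 0.4286
  q = (6 - (-4)·1.0000) / (7) = 1.4286
Residual b − A·x = (1.7142, -2.2858)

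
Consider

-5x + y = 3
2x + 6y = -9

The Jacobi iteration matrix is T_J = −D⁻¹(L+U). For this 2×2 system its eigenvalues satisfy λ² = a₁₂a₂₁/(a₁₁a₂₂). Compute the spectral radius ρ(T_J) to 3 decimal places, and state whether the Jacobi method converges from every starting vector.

0.258

a₁₂a₂₁/(a₁₁a₂₂) = (1)·(2) / ((-5)·(6)) = -0.066667
ρ = √|-0.066667| = √0.066667 = 0.258
ρ < 1, so Jacobi converges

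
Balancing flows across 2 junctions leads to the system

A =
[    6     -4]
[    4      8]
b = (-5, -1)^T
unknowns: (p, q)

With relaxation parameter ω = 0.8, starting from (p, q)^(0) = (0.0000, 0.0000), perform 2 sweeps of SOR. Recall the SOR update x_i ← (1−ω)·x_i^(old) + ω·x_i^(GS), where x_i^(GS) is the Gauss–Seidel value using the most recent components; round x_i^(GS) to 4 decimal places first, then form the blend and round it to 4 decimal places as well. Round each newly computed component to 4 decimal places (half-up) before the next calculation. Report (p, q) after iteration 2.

Iteration 1:
  p: GS value = (-5 - (-4)·0.0000) / (6) = -0.8333;  p ← (1−ω)·0.0000 + ω·-0.8333 = -0.6666
  q: GS value = (-1 - (4)·-0.6666) / (8) = 0.2083;  q ← (1−ω)·0.0000 + ω·0.2083 = 0.1666
Iteration 2:
  p: GS value = (-5 - (-4)·0.1666) / (6) = -0.7223;  p ← (1−ω)·-0.6666 + ω·-0.7223 = -0.7112
  q: GS value = (-1 - (4)·-0.7112) / (8) = 0.2306;  q ← (1−ω)·0.1666 + ω·0.2306 = 0.2178

(-0.7112, 0.2178)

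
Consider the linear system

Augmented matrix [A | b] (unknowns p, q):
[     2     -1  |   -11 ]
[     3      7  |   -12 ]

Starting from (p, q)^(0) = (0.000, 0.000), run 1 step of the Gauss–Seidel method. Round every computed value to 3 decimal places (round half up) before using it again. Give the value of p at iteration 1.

Iteration 1:
  p = (-11 - (-1)·0.000) / (2) = -5.500
  q = (-12 - (3)·-5.500) / (7) = 0.643

-5.500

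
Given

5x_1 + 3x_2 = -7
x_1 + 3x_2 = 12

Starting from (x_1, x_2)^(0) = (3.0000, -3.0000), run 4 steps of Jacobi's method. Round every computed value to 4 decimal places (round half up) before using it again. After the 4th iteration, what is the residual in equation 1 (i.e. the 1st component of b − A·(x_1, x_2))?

Iteration 1:
  x_1 = (-7 - (3)·-3.0000) / (5) = 0.4000
  x_2 = (12 - (1)·3.0000) / (3) = 3.0000
Iteration 2:
  x_1 = (-7 - (3)·3.0000) / (5) = -3.2000
  x_2 = (12 - (1)·0.4000) / (3) = 3.8667
Iteration 3:
  x_1 = (-7 - (3)·3.8667) / (5) = -3.7200
  x_2 = (12 - (1)·-3.2000) / (3) = 5.0667
Iteration 4:
  x_1 = (-7 - (3)·5.0667) / (5) = -4.4400
  x_2 = (12 - (1)·-3.7200) / (3) = 5.2400
Residual b − A·x = (-0.5200, 0.7200)

-0.5200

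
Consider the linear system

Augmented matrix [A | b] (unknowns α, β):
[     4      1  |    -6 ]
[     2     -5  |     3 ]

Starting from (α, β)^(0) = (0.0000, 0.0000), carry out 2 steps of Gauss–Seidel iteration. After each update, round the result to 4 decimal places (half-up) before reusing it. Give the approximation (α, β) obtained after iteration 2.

(-1.2000, -1.0800)

Iteration 1:
  α = (-6 - (1)·0.0000) / (4) = -1.5000
  β = (3 - (2)·-1.5000) / (-5) = -1.2000
Iteration 2:
  α = (-6 - (1)·-1.2000) / (4) = -1.2000
  β = (3 - (2)·-1.2000) / (-5) = -1.0800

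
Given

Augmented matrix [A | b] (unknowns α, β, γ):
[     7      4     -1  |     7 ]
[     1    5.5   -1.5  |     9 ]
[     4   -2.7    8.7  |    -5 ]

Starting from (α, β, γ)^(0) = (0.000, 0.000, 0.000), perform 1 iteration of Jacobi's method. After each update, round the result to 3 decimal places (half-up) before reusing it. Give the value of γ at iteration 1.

-0.575

Iteration 1:
  α = (7 - (4)·0.000 - (-1)·0.000) / (7) = 1.000
  β = (9 - (1)·0.000 - (-1.5)·0.000) / (5.5) = 1.636
  γ = (-5 - (4)·0.000 - (-2.7)·0.000) / (8.7) = -0.575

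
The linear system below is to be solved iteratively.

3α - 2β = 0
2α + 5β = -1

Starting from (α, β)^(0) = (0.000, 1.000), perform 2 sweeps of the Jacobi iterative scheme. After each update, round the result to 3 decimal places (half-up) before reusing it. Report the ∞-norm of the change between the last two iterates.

Iteration 1:
  α = (0 - (-2)·1.000) / (3) = 0.667
  β = (-1 - (2)·0.000) / (5) = -0.200
Iteration 2:
  α = (0 - (-2)·-0.200) / (3) = -0.133
  β = (-1 - (2)·0.667) / (5) = -0.467
Change: (-0.800, -0.267) → max |·| = 0.800

0.800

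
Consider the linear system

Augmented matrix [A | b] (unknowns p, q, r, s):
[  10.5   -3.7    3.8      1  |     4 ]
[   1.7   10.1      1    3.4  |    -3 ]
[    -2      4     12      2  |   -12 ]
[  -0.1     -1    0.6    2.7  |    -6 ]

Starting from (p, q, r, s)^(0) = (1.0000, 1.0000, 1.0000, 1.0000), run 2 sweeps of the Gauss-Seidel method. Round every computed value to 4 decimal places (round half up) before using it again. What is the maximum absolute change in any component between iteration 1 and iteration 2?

1.2374

Iteration 1:
  p = (4 - (-3.7)·1.0000 - (3.8)·1.0000 - (1)·1.0000) / (10.5) = 0.2762
  q = (-3 - (1.7)·0.2762 - (1)·1.0000 - (3.4)·1.0000) / (10.1) = -0.7792
  r = (-12 - (-2)·0.2762 - (4)·-0.7792 - (2)·1.0000) / (12) = -0.8609
  s = (-6 - (-0.1)·0.2762 - (-1)·-0.7792 - (0.6)·-0.8609) / (2.7) = -2.3093
Iteration 2:
  p = (4 - (-3.7)·-0.7792 - (3.8)·-0.8609 - (1)·-2.3093) / (10.5) = 0.6379
  q = (-3 - (1.7)·0.6379 - (1)·-0.8609 - (3.4)·-2.3093) / (10.1) = 0.4582
  r = (-12 - (-2)·0.6379 - (4)·0.4582 - (2)·-2.3093) / (12) = -0.6615
  s = (-6 - (-0.1)·0.6379 - (-1)·0.4582 - (0.6)·-0.6615) / (2.7) = -1.8819
Change: (0.3617, 1.2374, 0.1994, 0.4274) → max |·| = 1.2374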